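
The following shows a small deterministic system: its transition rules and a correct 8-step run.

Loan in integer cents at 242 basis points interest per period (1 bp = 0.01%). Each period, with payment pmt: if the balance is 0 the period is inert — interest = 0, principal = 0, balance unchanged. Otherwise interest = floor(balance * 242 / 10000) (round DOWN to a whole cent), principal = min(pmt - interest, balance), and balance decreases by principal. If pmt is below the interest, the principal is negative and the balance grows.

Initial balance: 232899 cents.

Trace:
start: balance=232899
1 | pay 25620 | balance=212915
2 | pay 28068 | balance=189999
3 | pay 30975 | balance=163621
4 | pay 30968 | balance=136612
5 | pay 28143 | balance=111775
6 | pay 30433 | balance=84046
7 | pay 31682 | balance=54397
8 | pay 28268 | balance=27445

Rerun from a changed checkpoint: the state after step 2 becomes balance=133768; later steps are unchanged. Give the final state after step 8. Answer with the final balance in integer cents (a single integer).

state after step 2 := balance=133768
3 | pay 30975 | balance=106030
4 | pay 30968 | balance=77627
5 | pay 28143 | balance=51362
6 | pay 30433 | balance=22171
7 | pay 31682 | balance=0
8 | pay 28268 | balance=0

0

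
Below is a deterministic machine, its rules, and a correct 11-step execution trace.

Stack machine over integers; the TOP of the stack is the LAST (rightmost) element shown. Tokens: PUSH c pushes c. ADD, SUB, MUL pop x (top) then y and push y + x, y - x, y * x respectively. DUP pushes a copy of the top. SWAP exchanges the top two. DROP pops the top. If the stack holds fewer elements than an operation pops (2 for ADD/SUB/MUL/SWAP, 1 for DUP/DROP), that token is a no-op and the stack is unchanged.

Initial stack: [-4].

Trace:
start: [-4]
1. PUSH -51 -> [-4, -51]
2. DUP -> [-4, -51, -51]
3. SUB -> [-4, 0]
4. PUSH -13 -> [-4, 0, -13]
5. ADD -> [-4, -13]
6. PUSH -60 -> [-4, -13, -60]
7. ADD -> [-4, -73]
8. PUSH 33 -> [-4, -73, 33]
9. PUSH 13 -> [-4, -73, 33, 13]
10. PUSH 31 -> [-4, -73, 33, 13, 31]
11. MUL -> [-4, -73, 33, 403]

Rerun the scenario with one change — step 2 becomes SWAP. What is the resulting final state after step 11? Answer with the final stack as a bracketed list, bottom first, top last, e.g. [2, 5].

(re-executing from step 2 with the substitution; state before step 2: [-4, -51])
2. SWAP -> [-51, -4]
3. SUB -> [-47]
4. PUSH -13 -> [-47, -13]
5. ADD -> [-60]
6. PUSH -60 -> [-60, -60]
7. ADD -> [-120]
8. PUSH 33 -> [-120, 33]
9. PUSH 13 -> [-120, 33, 13]
10. PUSH 31 -> [-120, 33, 13, 31]
11. MUL -> [-120, 33, 403]

[-120, 33, 403]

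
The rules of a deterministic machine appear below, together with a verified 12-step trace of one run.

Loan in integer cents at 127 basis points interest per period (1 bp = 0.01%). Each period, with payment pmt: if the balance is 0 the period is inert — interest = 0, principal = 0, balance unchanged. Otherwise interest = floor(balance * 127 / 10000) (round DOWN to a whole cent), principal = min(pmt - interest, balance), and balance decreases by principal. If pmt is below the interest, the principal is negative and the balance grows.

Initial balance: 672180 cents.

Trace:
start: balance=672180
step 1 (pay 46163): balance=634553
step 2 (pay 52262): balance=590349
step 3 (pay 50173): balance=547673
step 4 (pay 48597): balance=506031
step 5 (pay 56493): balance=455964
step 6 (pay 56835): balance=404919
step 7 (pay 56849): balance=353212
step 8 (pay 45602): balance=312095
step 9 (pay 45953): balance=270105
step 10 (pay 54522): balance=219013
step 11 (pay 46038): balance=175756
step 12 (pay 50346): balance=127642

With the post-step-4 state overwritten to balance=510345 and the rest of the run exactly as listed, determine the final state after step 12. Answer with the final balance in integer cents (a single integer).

state after step 4 := balance=510345
step 5 (pay 56493): balance=460333
step 6 (pay 56835): balance=409344
step 7 (pay 56849): balance=357693
step 8 (pay 45602): balance=316633
step 9 (pay 45953): balance=274701
step 10 (pay 54522): balance=223667
step 11 (pay 46038): balance=180469
step 12 (pay 50346): balance=132414

132414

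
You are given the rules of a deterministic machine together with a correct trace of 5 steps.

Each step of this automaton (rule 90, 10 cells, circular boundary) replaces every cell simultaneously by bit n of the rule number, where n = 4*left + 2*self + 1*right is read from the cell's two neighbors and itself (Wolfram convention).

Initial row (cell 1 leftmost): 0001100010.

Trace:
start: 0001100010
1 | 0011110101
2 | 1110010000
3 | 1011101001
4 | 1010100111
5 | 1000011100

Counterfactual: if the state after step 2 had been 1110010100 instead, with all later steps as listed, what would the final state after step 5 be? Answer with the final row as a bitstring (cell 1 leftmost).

0000110110

state after step 2 := 1110010100
3 | 1011100011
4 | 1010110110
5 | 0000110110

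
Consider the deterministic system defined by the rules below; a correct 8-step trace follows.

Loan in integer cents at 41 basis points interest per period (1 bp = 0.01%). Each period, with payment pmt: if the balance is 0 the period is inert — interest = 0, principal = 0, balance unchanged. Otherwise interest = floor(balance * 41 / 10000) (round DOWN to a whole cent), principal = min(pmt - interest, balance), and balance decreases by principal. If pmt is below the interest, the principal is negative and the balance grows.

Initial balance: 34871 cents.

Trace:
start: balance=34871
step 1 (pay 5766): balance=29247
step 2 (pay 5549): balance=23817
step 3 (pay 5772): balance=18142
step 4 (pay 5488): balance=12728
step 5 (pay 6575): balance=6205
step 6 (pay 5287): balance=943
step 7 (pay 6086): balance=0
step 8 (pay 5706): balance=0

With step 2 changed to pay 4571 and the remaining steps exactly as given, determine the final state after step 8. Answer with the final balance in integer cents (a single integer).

(re-executing from step 2 with the substitution; state before step 2: balance=29247)
step 2 (pay 4571): balance=24795
step 3 (pay 5772): balance=19124
step 4 (pay 5488): balance=13714
step 5 (pay 6575): balance=7195
step 6 (pay 5287): balance=1937
step 7 (pay 6086): balance=0
step 8 (pay 5706): balance=0

0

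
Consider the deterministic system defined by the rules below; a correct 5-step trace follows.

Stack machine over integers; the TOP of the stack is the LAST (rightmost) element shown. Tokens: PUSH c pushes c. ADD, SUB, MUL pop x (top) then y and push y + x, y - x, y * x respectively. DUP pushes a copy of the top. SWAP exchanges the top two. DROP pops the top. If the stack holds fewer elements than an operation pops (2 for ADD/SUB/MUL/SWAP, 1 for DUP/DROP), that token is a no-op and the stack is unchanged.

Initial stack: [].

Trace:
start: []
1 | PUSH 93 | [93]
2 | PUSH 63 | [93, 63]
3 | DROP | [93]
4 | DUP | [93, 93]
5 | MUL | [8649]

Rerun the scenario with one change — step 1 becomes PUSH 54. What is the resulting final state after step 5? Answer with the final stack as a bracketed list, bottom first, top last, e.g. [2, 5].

[2916]

(re-executing from step 1 with the substitution; state before step 1: [])
1 | PUSH 54 | [54]
2 | PUSH 63 | [54, 63]
3 | DROP | [54]
4 | DUP | [54, 54]
5 | MUL | [2916]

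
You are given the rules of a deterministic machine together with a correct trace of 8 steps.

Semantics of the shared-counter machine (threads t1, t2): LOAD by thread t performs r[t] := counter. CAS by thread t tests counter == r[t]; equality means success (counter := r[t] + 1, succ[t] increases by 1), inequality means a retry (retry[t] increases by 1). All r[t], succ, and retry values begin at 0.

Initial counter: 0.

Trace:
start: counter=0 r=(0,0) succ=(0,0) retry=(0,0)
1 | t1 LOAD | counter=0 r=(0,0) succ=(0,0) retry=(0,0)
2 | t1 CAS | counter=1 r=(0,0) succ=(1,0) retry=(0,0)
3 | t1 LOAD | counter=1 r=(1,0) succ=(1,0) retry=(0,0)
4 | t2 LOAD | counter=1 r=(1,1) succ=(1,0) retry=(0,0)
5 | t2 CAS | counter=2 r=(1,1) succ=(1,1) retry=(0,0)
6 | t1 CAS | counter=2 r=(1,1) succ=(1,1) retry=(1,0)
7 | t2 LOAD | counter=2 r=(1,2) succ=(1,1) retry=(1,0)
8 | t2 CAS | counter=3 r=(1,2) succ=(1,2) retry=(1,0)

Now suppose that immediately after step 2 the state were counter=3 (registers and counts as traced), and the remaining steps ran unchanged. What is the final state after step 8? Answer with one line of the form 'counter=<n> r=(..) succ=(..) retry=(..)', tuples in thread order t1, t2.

counter=5 r=(3,4) succ=(1,2) retry=(1,0)

state after step 2 := counter=3 r=(0,0) succ=(1,0) retry=(0,0)
3 | t1 LOAD | counter=3 r=(3,0) succ=(1,0) retry=(0,0)
4 | t2 LOAD | counter=3 r=(3,3) succ=(1,0) retry=(0,0)
5 | t2 CAS | counter=4 r=(3,3) succ=(1,1) retry=(0,0)
6 | t1 CAS | counter=4 r=(3,3) succ=(1,1) retry=(1,0)
7 | t2 LOAD | counter=4 r=(3,4) succ=(1,1) retry=(1,0)
8 | t2 CAS | counter=5 r=(3,4) succ=(1,2) retry=(1,0)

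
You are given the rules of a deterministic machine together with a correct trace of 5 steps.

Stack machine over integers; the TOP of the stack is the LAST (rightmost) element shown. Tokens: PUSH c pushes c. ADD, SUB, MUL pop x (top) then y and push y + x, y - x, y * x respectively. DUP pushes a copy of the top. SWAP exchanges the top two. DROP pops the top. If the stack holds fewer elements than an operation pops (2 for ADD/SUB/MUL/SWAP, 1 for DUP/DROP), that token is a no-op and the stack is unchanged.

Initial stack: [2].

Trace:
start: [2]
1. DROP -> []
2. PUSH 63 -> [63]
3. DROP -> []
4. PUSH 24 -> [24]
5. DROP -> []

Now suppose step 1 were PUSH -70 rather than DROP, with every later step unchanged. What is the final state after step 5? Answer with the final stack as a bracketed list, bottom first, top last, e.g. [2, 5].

[2, -70]

(re-executing from step 1 with the substitution; state before step 1: [2])
1. PUSH -70 -> [2, -70]
2. PUSH 63 -> [2, -70, 63]
3. DROP -> [2, -70]
4. PUSH 24 -> [2, -70, 24]
5. DROP -> [2, -70]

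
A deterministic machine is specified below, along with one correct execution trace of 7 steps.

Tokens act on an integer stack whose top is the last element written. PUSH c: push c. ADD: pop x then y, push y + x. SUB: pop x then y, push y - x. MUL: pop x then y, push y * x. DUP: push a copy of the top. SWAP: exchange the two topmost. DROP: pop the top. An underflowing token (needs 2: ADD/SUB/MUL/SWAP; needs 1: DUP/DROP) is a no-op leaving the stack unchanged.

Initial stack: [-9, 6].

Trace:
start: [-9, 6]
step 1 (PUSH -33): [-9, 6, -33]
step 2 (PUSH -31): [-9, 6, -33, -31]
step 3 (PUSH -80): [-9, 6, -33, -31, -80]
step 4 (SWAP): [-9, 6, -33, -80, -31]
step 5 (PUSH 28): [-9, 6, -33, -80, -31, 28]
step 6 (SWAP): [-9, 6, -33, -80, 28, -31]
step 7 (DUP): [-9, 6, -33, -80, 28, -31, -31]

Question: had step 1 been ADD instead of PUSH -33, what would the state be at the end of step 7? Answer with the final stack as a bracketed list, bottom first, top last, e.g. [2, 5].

(re-executing from step 1 with the substitution; state before step 1: [-9, 6])
step 1 (ADD): [-3]
step 2 (PUSH -31): [-3, -31]
step 3 (PUSH -80): [-3, -31, -80]
step 4 (SWAP): [-3, -80, -31]
step 5 (PUSH 28): [-3, -80, -31, 28]
step 6 (SWAP): [-3, -80, 28, -31]
step 7 (DUP): [-3, -80, 28, -31, -31]

[-3, -80, 28, -31, -31]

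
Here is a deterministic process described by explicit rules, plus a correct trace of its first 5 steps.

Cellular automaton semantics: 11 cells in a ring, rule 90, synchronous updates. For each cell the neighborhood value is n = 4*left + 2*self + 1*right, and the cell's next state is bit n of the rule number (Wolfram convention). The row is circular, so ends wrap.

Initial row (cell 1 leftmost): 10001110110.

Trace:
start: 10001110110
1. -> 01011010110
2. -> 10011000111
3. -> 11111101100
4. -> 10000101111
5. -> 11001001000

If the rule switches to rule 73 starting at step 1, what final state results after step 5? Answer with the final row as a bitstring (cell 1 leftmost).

00001000110

(re-executing steps 1..5 under rule 73; state before step 1: 10001110110)
1. -> 00101010110
2. -> 10000000110
3. -> 00111110110
4. -> 10100010110
5. -> 00001000110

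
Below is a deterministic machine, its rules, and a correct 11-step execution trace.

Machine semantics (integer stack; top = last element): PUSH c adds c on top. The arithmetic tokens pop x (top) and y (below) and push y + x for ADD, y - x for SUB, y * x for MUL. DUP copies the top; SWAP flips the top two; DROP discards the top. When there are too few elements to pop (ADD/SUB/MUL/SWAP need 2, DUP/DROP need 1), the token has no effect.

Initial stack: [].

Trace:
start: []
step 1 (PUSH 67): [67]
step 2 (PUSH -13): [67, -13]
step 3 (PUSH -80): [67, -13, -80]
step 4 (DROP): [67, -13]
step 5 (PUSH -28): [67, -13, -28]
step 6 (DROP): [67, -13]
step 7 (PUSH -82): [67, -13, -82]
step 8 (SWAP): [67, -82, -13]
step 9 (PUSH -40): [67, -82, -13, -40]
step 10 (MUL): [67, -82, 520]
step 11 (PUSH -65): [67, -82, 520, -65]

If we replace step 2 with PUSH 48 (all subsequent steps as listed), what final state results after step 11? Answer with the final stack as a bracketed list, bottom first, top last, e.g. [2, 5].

(re-executing from step 2 with the substitution; state before step 2: [67])
step 2 (PUSH 48): [67, 48]
step 3 (PUSH -80): [67, 48, -80]
step 4 (DROP): [67, 48]
step 5 (PUSH -28): [67, 48, -28]
step 6 (DROP): [67, 48]
step 7 (PUSH -82): [67, 48, -82]
step 8 (SWAP): [67, -82, 48]
step 9 (PUSH -40): [67, -82, 48, -40]
step 10 (MUL): [67, -82, -1920]
step 11 (PUSH -65): [67, -82, -1920, -65]

[67, -82, -1920, -65]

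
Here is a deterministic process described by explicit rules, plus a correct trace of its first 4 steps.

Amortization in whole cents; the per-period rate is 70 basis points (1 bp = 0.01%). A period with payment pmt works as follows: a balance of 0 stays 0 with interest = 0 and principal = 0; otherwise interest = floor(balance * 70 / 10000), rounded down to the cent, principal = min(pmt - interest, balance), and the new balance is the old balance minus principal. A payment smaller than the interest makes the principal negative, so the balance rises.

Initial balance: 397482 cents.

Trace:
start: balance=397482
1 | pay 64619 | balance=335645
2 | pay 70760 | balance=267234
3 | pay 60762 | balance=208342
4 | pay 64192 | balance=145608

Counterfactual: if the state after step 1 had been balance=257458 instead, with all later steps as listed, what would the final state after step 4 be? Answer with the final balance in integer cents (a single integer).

65768

state after step 1 := balance=257458
2 | pay 70760 | balance=188500
3 | pay 60762 | balance=129057
4 | pay 64192 | balance=65768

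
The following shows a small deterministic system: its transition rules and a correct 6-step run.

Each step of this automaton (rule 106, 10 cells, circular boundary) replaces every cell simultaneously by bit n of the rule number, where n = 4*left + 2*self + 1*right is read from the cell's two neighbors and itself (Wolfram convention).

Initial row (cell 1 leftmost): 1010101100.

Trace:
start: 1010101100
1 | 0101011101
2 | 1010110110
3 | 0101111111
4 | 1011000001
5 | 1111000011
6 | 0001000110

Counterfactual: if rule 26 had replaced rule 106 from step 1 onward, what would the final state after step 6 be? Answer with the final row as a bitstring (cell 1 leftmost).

(re-executing steps 1..6 under rule 26; state before step 1: 1010101100)
1 | 0000001011
2 | 1000010010
3 | 0100101100
4 | 1011001010
5 | 0010110000
6 | 0100101000

0100101000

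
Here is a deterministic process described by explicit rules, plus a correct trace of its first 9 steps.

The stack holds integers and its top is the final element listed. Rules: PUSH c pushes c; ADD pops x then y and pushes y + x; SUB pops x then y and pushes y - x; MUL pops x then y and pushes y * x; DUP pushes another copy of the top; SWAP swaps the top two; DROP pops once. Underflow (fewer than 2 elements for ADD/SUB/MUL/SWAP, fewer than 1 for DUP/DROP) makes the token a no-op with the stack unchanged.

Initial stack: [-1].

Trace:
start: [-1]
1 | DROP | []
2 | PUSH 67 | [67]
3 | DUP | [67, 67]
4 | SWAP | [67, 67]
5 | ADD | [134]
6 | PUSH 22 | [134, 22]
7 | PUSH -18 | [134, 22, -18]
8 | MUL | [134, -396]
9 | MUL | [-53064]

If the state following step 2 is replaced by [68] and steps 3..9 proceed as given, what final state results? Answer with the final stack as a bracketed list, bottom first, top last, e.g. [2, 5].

state after step 2 := [68]
3 | DUP | [68, 68]
4 | SWAP | [68, 68]
5 | ADD | [136]
6 | PUSH 22 | [136, 22]
7 | PUSH -18 | [136, 22, -18]
8 | MUL | [136, -396]
9 | MUL | [-53856]

[-53856]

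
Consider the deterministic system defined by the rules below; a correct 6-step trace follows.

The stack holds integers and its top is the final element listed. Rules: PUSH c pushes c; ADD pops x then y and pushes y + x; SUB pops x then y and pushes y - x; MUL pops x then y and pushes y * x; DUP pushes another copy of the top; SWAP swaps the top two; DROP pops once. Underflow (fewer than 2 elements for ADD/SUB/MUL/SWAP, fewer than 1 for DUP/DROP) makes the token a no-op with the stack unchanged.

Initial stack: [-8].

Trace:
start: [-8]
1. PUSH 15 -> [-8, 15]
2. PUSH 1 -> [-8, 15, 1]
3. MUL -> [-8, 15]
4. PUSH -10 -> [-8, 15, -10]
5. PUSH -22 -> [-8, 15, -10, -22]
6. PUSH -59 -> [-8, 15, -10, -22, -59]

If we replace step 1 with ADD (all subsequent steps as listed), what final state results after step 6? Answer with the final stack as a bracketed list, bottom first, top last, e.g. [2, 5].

[-8, -10, -22, -59]

(re-executing from step 1 with the substitution; state before step 1: [-8])
1. ADD -> [-8]
2. PUSH 1 -> [-8, 1]
3. MUL -> [-8]
4. PUSH -10 -> [-8, -10]
5. PUSH -22 -> [-8, -10, -22]
6. PUSH -59 -> [-8, -10, -22, -59]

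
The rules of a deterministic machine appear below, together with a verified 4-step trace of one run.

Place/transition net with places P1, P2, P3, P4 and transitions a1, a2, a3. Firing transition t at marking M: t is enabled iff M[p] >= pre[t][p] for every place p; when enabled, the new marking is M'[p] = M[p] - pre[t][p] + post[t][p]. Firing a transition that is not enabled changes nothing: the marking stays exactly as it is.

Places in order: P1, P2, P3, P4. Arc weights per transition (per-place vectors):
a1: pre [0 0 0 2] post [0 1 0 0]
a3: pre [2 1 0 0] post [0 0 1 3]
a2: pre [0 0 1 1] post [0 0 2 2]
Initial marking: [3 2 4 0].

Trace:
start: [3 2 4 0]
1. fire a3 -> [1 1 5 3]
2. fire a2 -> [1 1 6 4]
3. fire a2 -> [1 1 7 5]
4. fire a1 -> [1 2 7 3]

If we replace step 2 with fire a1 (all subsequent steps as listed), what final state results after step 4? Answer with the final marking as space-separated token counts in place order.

(re-executing from step 2 with the substitution; state before step 2: [1 1 5 3])
2. fire a1 -> [1 2 5 1]
3. fire a2 -> [1 2 6 2]
4. fire a1 -> [1 3 6 0]

1 3 6 0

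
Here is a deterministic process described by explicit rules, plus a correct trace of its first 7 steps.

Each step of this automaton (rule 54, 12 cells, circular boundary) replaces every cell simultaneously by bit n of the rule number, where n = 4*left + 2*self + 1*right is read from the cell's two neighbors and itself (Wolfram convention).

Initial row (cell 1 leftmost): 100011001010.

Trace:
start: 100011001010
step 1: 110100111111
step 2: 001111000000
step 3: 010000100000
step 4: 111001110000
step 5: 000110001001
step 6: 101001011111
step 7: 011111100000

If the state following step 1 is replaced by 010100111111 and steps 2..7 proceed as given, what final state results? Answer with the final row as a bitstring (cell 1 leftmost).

state after step 1 := 010100111111
step 2: 111111000000
step 3: 000000100001
step 4: 100001110011
step 5: 010010001100
step 6: 111111010010
step 7: 000000111111

000000111111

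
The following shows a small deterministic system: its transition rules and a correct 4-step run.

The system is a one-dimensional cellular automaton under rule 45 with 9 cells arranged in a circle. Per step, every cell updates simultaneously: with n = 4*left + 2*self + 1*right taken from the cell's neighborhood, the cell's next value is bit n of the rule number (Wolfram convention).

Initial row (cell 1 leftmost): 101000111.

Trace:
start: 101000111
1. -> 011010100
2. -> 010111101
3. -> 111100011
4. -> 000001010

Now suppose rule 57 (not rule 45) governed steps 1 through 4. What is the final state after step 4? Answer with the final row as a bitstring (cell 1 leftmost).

(re-executing steps 1..4 under rule 57; state before step 1: 101000111)
1. -> 010110100
2. -> 001101011
3. -> 101010110
4. -> 010101101

010101101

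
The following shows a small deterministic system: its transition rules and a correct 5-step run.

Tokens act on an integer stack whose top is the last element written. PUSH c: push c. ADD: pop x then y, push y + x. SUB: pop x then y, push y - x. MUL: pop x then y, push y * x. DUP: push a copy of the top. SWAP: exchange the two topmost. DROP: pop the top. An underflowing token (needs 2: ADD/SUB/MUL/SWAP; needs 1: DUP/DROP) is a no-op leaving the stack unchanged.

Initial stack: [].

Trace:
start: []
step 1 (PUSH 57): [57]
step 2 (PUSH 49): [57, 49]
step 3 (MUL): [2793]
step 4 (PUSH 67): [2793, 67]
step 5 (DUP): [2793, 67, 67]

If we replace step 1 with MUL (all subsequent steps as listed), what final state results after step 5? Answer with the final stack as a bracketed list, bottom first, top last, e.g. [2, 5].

[49, 67, 67]

(re-executing from step 1 with the substitution; state before step 1: [])
step 1 (MUL): []
step 2 (PUSH 49): [49]
step 3 (MUL): [49]
step 4 (PUSH 67): [49, 67]
step 5 (DUP): [49, 67, 67]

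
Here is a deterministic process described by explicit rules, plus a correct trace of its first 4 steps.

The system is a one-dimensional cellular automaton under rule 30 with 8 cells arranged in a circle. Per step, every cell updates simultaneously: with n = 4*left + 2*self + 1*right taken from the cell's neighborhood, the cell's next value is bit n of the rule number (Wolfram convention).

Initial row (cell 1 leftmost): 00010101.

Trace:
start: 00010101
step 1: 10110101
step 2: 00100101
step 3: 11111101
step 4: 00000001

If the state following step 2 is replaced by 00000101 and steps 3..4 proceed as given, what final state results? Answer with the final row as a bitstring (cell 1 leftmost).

01011001

state after step 2 := 00000101
step 3: 10001101
step 4: 01011001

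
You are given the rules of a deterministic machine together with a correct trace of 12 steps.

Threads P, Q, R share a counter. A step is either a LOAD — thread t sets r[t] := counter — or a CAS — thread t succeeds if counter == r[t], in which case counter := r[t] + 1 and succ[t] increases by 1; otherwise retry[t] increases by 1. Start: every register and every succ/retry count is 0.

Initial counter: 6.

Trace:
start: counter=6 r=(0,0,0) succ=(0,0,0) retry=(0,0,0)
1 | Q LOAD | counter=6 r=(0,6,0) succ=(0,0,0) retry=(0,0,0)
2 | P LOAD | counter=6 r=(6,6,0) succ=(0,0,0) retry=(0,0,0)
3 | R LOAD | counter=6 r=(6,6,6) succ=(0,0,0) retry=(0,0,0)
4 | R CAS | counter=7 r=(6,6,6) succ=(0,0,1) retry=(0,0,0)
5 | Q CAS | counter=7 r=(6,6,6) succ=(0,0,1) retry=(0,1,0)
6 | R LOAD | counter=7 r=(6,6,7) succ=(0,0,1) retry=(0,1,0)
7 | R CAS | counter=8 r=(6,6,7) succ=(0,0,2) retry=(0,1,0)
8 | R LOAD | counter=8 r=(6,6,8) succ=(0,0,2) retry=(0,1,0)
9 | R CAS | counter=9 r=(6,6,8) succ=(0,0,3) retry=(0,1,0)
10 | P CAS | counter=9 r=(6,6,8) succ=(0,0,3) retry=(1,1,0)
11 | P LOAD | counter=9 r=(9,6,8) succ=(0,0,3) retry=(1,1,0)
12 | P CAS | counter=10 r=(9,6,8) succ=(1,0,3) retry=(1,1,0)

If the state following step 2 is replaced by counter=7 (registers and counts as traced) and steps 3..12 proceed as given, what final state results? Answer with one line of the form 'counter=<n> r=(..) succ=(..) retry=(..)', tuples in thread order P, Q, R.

state after step 2 := counter=7 r=(6,6,0) succ=(0,0,0) retry=(0,0,0)
3 | R LOAD | counter=7 r=(6,6,7) succ=(0,0,0) retry=(0,0,0)
4 | R CAS | counter=8 r=(6,6,7) succ=(0,0,1) retry=(0,0,0)
5 | Q CAS | counter=8 r=(6,6,7) succ=(0,0,1) retry=(0,1,0)
6 | R LOAD | counter=8 r=(6,6,8) succ=(0,0,1) retry=(0,1,0)
7 | R CAS | counter=9 r=(6,6,8) succ=(0,0,2) retry=(0,1,0)
8 | R LOAD | counter=9 r=(6,6,9) succ=(0,0,2) retry=(0,1,0)
9 | R CAS | counter=10 r=(6,6,9) succ=(0,0,3) retry=(0,1,0)
10 | P CAS | counter=10 r=(6,6,9) succ=(0,0,3) retry=(1,1,0)
11 | P LOAD | counter=10 r=(10,6,9) succ=(0,0,3) retry=(1,1,0)
12 | P CAS | counter=11 r=(10,6,9) succ=(1,0,3) retry=(1,1,0)

counter=11 r=(10,6,9) succ=(1,0,3) retry=(1,1,0)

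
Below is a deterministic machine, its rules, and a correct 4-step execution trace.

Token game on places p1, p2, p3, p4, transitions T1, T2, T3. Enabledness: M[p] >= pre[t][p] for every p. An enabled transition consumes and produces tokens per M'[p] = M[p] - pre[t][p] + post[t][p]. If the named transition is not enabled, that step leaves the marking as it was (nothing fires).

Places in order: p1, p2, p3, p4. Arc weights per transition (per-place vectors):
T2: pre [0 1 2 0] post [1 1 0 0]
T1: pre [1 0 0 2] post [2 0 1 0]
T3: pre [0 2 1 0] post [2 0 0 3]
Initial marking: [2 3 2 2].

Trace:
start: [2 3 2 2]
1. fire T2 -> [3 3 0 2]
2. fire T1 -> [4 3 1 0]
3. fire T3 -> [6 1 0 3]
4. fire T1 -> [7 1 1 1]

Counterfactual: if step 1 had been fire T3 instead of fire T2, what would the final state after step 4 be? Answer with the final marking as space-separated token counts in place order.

(re-executing from step 1 with the substitution; state before step 1: [2 3 2 2])
1. fire T3 -> [4 1 1 5]
2. fire T1 -> [5 1 2 3]
3. fire T3 -> [5 1 2 3]
4. fire T1 -> [6 1 3 1]

6 1 3 1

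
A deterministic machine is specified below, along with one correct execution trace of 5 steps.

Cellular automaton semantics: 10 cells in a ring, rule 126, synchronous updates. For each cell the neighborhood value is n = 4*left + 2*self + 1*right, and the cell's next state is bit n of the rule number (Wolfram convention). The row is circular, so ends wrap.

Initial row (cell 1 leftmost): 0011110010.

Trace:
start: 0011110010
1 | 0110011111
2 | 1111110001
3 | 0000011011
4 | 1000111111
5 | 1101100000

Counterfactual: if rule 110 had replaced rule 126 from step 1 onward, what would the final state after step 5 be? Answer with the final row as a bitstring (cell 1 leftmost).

1011101111

(re-executing steps 1..5 under rule 110; state before step 1: 0011110010)
1 | 0110010110
2 | 1110111110
3 | 1011100011
4 | 1110100110
5 | 1011101111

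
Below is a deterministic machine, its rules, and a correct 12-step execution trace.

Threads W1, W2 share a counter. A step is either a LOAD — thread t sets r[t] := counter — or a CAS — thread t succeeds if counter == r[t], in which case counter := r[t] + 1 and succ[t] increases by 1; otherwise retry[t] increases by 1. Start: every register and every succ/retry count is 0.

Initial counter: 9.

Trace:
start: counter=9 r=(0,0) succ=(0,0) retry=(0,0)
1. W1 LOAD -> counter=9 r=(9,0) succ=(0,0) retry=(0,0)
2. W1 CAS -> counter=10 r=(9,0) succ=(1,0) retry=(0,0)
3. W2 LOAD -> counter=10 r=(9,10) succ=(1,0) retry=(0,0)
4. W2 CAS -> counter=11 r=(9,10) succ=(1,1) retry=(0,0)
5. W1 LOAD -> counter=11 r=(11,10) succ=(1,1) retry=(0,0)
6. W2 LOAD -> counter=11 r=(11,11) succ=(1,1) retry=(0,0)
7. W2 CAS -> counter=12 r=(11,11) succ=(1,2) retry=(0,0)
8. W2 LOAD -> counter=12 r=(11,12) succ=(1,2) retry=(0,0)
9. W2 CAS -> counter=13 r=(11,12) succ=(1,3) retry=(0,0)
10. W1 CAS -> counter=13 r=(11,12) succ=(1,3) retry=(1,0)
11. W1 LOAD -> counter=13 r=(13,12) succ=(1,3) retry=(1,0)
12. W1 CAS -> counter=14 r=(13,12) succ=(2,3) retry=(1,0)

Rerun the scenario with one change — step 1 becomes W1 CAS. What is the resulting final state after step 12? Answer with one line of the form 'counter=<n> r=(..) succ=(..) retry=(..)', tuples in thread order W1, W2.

counter=13 r=(12,11) succ=(1,3) retry=(3,0)

(re-executing from step 1 with the substitution; state before step 1: counter=9 r=(0,0) succ=(0,0) retry=(0,0))
1. W1 CAS -> counter=9 r=(0,0) succ=(0,0) retry=(1,0)
2. W1 CAS -> counter=9 r=(0,0) succ=(0,0) retry=(2,0)
3. W2 LOAD -> counter=9 r=(0,9) succ=(0,0) retry=(2,0)
4. W2 CAS -> counter=10 r=(0,9) succ=(0,1) retry=(2,0)
5. W1 LOAD -> counter=10 r=(10,9) succ=(0,1) retry=(2,0)
6. W2 LOAD -> counter=10 r=(10,10) succ=(0,1) retry=(2,0)
7. W2 CAS -> counter=11 r=(10,10) succ=(0,2) retry=(2,0)
8. W2 LOAD -> counter=11 r=(10,11) succ=(0,2) retry=(2,0)
9. W2 CAS -> counter=12 r=(10,11) succ=(0,3) retry=(2,0)
10. W1 CAS -> counter=12 r=(10,11) succ=(0,3) retry=(3,0)
11. W1 LOAD -> counter=12 r=(12,11) succ=(0,3) retry=(3,0)
12. W1 CAS -> counter=13 r=(12,11) succ=(1,3) retry=(3,0)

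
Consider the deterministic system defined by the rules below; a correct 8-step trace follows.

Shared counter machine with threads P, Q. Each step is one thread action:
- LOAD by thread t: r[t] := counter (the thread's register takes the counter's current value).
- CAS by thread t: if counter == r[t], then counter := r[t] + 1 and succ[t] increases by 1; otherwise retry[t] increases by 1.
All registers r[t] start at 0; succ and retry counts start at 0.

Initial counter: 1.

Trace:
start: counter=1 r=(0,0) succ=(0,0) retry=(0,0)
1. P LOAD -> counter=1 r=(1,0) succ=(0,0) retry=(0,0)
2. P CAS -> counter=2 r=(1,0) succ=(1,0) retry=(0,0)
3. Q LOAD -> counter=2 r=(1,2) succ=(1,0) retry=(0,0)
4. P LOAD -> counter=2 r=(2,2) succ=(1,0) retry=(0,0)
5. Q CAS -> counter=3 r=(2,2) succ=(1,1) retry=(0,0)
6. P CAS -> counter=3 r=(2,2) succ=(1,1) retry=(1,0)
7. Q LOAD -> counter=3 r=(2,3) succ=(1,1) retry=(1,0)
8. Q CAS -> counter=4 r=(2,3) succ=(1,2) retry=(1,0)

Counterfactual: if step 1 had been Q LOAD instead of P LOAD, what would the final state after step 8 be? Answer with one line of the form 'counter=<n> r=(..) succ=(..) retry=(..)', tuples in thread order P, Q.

counter=3 r=(1,2) succ=(0,2) retry=(2,0)

(re-executing from step 1 with the substitution; state before step 1: counter=1 r=(0,0) succ=(0,0) retry=(0,0))
1. Q LOAD -> counter=1 r=(0,1) succ=(0,0) retry=(0,0)
2. P CAS -> counter=1 r=(0,1) succ=(0,0) retry=(1,0)
3. Q LOAD -> counter=1 r=(0,1) succ=(0,0) retry=(1,0)
4. P LOAD -> counter=1 r=(1,1) succ=(0,0) retry=(1,0)
5. Q CAS -> counter=2 r=(1,1) succ=(0,1) retry=(1,0)
6. P CAS -> counter=2 r=(1,1) succ=(0,1) retry=(2,0)
7. Q LOAD -> counter=2 r=(1,2) succ=(0,1) retry=(2,0)
8. Q CAS -> counter=3 r=(1,2) succ=(0,2) retry=(2,0)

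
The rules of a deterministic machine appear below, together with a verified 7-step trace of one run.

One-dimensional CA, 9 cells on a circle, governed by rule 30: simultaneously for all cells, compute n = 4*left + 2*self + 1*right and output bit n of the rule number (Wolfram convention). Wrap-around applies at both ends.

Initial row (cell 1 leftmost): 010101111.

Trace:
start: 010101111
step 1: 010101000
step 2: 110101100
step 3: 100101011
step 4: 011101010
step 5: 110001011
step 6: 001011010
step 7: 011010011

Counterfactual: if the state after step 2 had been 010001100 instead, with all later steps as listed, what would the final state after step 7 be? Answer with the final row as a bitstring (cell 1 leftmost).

111110001

state after step 2 := 010001100
step 3: 111011010
step 4: 100010010
step 5: 110111110
step 6: 100100000
step 7: 111110001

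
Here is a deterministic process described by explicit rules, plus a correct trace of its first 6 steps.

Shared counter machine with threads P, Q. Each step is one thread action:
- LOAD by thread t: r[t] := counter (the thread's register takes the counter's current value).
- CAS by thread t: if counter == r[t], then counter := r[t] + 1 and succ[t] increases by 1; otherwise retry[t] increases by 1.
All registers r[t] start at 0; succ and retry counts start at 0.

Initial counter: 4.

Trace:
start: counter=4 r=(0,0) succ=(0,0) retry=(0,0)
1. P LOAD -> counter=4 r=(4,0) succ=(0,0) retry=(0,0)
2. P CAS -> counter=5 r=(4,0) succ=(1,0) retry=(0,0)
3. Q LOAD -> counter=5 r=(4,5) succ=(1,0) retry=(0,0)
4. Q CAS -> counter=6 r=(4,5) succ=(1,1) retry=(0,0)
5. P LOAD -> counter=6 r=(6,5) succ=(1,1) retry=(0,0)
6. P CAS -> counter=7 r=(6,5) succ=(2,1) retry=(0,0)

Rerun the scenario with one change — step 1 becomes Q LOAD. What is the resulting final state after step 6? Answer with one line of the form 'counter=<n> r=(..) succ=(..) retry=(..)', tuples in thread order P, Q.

(re-executing from step 1 with the substitution; state before step 1: counter=4 r=(0,0) succ=(0,0) retry=(0,0))
1. Q LOAD -> counter=4 r=(0,4) succ=(0,0) retry=(0,0)
2. P CAS -> counter=4 r=(0,4) succ=(0,0) retry=(1,0)
3. Q LOAD -> counter=4 r=(0,4) succ=(0,0) retry=(1,0)
4. Q CAS -> counter=5 r=(0,4) succ=(0,1) retry=(1,0)
5. P LOAD -> counter=5 r=(5,4) succ=(0,1) retry=(1,0)
6. P CAS -> counter=6 r=(5,4) succ=(1,1) retry=(1,0)

counter=6 r=(5,4) succ=(1,1) retry=(1,0)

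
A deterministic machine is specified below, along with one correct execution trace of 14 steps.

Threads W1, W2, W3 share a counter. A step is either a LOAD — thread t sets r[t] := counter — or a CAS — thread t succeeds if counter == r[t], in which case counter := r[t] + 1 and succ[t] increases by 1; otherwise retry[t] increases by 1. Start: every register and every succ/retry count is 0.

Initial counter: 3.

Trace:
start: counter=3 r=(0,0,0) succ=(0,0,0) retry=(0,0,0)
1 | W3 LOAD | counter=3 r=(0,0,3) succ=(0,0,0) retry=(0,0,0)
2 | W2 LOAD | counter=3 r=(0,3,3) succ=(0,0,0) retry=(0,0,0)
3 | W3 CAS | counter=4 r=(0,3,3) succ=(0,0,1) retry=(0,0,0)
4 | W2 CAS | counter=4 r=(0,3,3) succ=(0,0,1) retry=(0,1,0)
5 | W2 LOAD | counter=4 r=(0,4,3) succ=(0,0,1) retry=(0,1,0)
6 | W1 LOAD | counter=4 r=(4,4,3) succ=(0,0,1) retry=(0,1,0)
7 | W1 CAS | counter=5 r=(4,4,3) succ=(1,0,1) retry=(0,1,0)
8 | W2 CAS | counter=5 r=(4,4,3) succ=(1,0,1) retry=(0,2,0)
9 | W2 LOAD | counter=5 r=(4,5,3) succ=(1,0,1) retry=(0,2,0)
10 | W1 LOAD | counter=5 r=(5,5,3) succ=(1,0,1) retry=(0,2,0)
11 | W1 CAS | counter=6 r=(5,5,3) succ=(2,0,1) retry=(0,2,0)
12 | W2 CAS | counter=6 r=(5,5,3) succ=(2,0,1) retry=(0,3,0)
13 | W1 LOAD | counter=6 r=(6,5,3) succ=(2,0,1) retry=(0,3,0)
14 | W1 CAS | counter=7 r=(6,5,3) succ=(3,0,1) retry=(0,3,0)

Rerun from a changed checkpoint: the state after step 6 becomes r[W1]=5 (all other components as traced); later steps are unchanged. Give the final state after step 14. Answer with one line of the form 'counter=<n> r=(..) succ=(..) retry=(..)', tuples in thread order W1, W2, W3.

counter=7 r=(6,5,3) succ=(2,1,1) retry=(1,2,0)

state after step 6 := counter=4 r=(5,4,3) succ=(0,0,1) retry=(0,1,0)
7 | W1 CAS | counter=4 r=(5,4,3) succ=(0,0,1) retry=(1,1,0)
8 | W2 CAS | counter=5 r=(5,4,3) succ=(0,1,1) retry=(1,1,0)
9 | W2 LOAD | counter=5 r=(5,5,3) succ=(0,1,1) retry=(1,1,0)
10 | W1 LOAD | counter=5 r=(5,5,3) succ=(0,1,1) retry=(1,1,0)
11 | W1 CAS | counter=6 r=(5,5,3) succ=(1,1,1) retry=(1,1,0)
12 | W2 CAS | counter=6 r=(5,5,3) succ=(1,1,1) retry=(1,2,0)
13 | W1 LOAD | counter=6 r=(6,5,3) succ=(1,1,1) retry=(1,2,0)
14 | W1 CAS | counter=7 r=(6,5,3) succ=(2,1,1) retry=(1,2,0)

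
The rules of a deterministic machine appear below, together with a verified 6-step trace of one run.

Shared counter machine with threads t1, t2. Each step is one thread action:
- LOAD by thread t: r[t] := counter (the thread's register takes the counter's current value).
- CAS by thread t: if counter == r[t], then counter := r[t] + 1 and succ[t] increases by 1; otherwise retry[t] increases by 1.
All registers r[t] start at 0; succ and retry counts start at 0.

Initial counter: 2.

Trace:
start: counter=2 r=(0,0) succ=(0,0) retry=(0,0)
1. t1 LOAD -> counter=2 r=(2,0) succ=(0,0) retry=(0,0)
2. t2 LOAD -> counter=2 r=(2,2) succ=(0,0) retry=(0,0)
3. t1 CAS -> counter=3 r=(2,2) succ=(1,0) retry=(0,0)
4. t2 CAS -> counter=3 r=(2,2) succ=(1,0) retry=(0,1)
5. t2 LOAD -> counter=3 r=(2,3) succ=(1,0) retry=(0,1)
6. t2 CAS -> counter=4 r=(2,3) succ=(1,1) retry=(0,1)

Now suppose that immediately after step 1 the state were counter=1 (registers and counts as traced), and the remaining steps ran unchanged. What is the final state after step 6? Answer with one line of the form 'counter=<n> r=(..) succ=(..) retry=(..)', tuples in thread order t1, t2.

counter=3 r=(2,2) succ=(0,2) retry=(1,0)

state after step 1 := counter=1 r=(2,0) succ=(0,0) retry=(0,0)
2. t2 LOAD -> counter=1 r=(2,1) succ=(0,0) retry=(0,0)
3. t1 CAS -> counter=1 r=(2,1) succ=(0,0) retry=(1,0)
4. t2 CAS -> counter=2 r=(2,1) succ=(0,1) retry=(1,0)
5. t2 LOAD -> counter=2 r=(2,2) succ=(0,1) retry=(1,0)
6. t2 CAS -> counter=3 r=(2,2) succ=(0,2) retry=(1,0)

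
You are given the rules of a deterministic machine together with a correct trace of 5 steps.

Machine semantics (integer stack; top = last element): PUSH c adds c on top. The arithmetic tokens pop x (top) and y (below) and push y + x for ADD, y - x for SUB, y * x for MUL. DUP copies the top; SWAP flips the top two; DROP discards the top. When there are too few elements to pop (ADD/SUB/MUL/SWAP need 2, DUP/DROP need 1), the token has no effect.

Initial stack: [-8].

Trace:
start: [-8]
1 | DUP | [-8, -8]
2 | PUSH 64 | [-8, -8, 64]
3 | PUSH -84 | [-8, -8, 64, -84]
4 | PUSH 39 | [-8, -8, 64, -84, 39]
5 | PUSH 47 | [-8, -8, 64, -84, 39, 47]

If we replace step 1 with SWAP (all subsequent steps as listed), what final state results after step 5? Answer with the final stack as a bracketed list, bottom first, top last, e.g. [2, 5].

[-8, 64, -84, 39, 47]

(re-executing from step 1 with the substitution; state before step 1: [-8])
1 | SWAP | [-8]
2 | PUSH 64 | [-8, 64]
3 | PUSH -84 | [-8, 64, -84]
4 | PUSH 39 | [-8, 64, -84, 39]
5 | PUSH 47 | [-8, 64, -84, 39, 47]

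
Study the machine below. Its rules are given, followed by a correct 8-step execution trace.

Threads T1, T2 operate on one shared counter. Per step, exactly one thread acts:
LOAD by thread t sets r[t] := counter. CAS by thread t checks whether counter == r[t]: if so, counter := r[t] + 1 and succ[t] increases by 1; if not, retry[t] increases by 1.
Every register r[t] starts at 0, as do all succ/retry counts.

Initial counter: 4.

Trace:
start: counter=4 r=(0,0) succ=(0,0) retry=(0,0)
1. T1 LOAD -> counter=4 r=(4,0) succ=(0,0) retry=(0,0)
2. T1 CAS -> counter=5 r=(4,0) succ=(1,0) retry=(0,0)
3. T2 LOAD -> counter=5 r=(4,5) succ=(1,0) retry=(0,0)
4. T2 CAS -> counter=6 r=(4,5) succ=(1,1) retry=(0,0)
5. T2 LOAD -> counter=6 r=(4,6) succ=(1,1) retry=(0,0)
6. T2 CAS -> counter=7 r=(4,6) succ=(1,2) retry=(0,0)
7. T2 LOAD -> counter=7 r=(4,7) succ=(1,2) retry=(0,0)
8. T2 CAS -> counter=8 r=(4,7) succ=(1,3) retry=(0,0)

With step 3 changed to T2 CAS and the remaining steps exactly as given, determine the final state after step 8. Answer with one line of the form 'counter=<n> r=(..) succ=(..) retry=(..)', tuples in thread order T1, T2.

counter=7 r=(4,6) succ=(1,2) retry=(0,2)

(re-executing from step 3 with the substitution; state before step 3: counter=5 r=(4,0) succ=(1,0) retry=(0,0))
3. T2 CAS -> counter=5 r=(4,0) succ=(1,0) retry=(0,1)
4. T2 CAS -> counter=5 r=(4,0) succ=(1,0) retry=(0,2)
5. T2 LOAD -> counter=5 r=(4,5) succ=(1,0) retry=(0,2)
6. T2 CAS -> counter=6 r=(4,5) succ=(1,1) retry=(0,2)
7. T2 LOAD -> counter=6 r=(4,6) succ=(1,1) retry=(0,2)
8. T2 CAS -> counter=7 r=(4,6) succ=(1,2) retry=(0,2)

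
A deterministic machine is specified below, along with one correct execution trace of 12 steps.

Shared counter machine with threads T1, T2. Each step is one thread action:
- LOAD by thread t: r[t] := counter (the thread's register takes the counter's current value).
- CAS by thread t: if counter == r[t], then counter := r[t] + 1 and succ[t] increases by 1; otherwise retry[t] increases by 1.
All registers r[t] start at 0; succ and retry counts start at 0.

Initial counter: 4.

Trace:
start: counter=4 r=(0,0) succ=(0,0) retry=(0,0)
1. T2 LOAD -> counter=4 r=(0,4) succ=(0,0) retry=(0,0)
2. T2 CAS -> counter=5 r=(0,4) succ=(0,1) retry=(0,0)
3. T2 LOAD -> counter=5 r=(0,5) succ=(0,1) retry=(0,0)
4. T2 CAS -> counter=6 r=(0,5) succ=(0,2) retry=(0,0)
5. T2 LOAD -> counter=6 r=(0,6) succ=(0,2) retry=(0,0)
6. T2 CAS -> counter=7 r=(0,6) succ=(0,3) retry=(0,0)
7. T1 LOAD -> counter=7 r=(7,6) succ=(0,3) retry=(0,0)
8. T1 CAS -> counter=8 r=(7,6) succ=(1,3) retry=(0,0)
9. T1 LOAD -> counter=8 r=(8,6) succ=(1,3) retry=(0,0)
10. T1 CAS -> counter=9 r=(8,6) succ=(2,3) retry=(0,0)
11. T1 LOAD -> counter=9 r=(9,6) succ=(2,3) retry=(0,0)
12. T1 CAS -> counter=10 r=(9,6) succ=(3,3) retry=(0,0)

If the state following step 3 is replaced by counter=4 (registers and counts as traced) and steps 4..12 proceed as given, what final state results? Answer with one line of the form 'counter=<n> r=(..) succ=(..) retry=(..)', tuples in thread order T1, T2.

counter=8 r=(7,4) succ=(3,2) retry=(0,1)

state after step 3 := counter=4 r=(0,5) succ=(0,1) retry=(0,0)
4. T2 CAS -> counter=4 r=(0,5) succ=(0,1) retry=(0,1)
5. T2 LOAD -> counter=4 r=(0,4) succ=(0,1) retry=(0,1)
6. T2 CAS -> counter=5 r=(0,4) succ=(0,2) retry=(0,1)
7. T1 LOAD -> counter=5 r=(5,4) succ=(0,2) retry=(0,1)
8. T1 CAS -> counter=6 r=(5,4) succ=(1,2) retry=(0,1)
9. T1 LOAD -> counter=6 r=(6,4) succ=(1,2) retry=(0,1)
10. T1 CAS -> counter=7 r=(6,4) succ=(2,2) retry=(0,1)
11. T1 LOAD -> counter=7 r=(7,4) succ=(2,2) retry=(0,1)
12. T1 CAS -> counter=8 r=(7,4) succ=(3,2) retry=(0,1)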